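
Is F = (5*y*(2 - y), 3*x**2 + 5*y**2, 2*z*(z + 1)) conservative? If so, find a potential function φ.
No, ∇×F = (0, 0, 6*x + 10*y - 10) ≠ 0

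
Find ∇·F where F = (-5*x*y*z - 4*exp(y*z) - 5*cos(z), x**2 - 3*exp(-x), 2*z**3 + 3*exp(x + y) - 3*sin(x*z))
-3*x*cos(x*z) - 5*y*z + 6*z**2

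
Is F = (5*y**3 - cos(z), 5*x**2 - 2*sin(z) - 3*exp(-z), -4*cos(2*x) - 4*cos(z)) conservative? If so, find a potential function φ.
No, ∇×F = (2*cos(z) - 3*exp(-z), -8*sin(2*x) + sin(z), 10*x - 15*y**2) ≠ 0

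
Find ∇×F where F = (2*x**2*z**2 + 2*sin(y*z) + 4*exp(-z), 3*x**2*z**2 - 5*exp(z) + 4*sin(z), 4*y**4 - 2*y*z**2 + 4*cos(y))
(-6*x**2*z + 16*y**3 - 2*z**2 + 5*exp(z) - 4*sin(y) - 4*cos(z), 4*x**2*z + 2*y*cos(y*z) - 4*exp(-z), 2*z*(3*x*z - cos(y*z)))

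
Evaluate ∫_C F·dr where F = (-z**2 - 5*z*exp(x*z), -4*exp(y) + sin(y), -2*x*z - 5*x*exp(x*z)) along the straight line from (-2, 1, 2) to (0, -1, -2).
-13 - 4*exp(-1) + 5*exp(-4) + 4*E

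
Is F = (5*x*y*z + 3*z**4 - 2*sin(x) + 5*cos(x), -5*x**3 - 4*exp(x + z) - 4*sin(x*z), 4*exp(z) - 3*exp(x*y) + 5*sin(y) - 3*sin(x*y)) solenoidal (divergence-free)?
No, ∇·F = 5*y*z + 4*exp(z) - 5*sin(x) - 2*cos(x)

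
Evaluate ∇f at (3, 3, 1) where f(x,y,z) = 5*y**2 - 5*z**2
(0, 30, -10)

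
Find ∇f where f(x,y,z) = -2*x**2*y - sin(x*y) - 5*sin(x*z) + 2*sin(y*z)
(-4*x*y - y*cos(x*y) - 5*z*cos(x*z), -2*x**2 - x*cos(x*y) + 2*z*cos(y*z), -5*x*cos(x*z) + 2*y*cos(y*z))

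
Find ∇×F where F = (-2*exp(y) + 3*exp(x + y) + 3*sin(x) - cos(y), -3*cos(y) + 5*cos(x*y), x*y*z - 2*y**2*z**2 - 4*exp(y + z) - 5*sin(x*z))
(x*z - 4*y*z**2 - 4*exp(y + z), z*(-y + 5*cos(x*z)), -5*y*sin(x*y) + 2*exp(y) - 3*exp(x + y) - sin(y))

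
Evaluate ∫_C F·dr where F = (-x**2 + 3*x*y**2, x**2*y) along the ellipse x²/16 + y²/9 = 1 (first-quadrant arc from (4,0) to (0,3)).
-152/3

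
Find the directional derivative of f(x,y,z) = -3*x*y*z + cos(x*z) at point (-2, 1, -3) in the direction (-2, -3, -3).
3*sqrt(22)*(3 - 2*sin(6))/11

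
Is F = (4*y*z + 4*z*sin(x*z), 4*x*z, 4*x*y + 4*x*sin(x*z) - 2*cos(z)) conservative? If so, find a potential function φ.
Yes, F is conservative. φ = 4*x*y*z - 2*sin(z) - 4*cos(x*z)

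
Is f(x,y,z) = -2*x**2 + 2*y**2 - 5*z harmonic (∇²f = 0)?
Yes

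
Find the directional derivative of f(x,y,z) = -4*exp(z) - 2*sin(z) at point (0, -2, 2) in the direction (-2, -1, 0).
0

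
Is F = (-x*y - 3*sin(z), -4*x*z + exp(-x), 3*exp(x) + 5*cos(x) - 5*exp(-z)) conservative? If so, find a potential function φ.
No, ∇×F = (4*x, -3*exp(x) + 5*sin(x) - 3*cos(z), x - 4*z - exp(-x)) ≠ 0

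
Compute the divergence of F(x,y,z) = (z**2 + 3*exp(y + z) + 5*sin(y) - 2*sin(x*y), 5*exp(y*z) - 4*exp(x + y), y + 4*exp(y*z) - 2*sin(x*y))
4*y*exp(y*z) - 2*y*cos(x*y) + 5*z*exp(y*z) - 4*exp(x + y)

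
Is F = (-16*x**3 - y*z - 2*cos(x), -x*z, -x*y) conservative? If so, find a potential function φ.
Yes, F is conservative. φ = -4*x**4 - x*y*z - 2*sin(x)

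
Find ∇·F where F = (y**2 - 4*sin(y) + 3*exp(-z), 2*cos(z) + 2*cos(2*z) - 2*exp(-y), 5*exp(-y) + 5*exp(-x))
2*exp(-y)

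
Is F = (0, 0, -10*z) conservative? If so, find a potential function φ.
Yes, F is conservative. φ = -5*z**2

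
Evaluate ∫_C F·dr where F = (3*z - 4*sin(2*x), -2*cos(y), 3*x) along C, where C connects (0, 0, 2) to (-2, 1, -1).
-2*sin(1) + 2*cos(4) + 4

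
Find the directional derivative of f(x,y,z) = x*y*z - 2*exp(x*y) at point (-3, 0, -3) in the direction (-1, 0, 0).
0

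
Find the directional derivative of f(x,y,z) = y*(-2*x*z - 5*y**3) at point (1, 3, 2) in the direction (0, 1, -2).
-532*sqrt(5)/5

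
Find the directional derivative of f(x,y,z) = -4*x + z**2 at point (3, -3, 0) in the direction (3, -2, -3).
-6*sqrt(22)/11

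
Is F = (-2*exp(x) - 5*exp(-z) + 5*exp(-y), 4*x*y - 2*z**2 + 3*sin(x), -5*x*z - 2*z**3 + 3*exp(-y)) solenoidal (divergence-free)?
No, ∇·F = -x - 6*z**2 - 2*exp(x)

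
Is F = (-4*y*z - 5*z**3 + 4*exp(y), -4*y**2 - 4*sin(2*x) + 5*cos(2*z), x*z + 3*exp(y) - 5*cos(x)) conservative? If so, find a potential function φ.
No, ∇×F = (3*exp(y) + 10*sin(2*z), -4*y - 15*z**2 - z - 5*sin(x), 4*z - 4*exp(y) - 8*cos(2*x)) ≠ 0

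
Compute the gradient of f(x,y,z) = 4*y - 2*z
(0, 4, -2)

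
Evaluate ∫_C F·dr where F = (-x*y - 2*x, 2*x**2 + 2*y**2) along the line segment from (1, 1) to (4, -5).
-327/2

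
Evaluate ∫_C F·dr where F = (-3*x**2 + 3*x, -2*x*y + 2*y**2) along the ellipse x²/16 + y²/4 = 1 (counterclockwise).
0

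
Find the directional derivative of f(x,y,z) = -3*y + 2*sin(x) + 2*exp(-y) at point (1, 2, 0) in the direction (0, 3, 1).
3*sqrt(10)*(-3*exp(2) - 2)*exp(-2)/10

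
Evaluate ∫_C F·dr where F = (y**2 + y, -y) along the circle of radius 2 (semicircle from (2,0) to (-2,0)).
-32/3 - 2*pi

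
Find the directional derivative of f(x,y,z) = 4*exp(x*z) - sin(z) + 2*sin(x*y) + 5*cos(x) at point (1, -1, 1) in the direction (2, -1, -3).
-sqrt(14)*(3*cos(1) + 10*sin(1) + 4*E)/14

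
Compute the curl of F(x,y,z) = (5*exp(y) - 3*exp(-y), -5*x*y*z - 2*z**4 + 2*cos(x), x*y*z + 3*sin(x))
(5*x*y + x*z + 8*z**3, -y*z - 3*cos(x), -5*y*z - 5*exp(y) - 2*sin(x) - 3*exp(-y))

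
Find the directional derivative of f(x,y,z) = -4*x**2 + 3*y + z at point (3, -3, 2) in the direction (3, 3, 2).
-61*sqrt(22)/22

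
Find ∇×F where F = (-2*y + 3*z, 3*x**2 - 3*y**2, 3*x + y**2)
(2*y, 0, 6*x + 2)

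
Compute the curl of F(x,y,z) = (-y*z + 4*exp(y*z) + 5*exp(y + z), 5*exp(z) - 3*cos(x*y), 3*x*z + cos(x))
(-5*exp(z), 4*y*exp(y*z) - y - 3*z + 5*exp(y + z) + sin(x), 3*y*sin(x*y) - 4*z*exp(y*z) + z - 5*exp(y + z))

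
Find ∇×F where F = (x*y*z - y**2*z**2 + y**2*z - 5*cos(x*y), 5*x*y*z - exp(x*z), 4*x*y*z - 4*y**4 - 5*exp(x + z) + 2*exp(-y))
(-5*x*y + 4*x*z + x*exp(x*z) - 16*y**3 - 2*exp(-y), x*y - 2*y**2*z + y**2 - 4*y*z + 5*exp(x + z), -x*z - 5*x*sin(x*y) + 2*y*z**2 + 3*y*z - z*exp(x*z))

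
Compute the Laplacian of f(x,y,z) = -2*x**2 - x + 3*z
-4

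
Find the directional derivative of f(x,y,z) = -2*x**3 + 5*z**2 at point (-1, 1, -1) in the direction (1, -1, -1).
4*sqrt(3)/3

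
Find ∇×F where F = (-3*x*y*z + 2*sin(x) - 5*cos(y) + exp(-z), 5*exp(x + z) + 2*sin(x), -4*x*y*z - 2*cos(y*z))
(-4*x*z + 2*z*sin(y*z) - 5*exp(x + z), -3*x*y + 4*y*z - exp(-z), 3*x*z + 5*exp(x + z) - 5*sin(y) + 2*cos(x))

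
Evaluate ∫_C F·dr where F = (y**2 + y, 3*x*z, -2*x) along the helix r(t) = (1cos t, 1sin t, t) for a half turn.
-pi/2 - 4/3 + 3*pi**2/4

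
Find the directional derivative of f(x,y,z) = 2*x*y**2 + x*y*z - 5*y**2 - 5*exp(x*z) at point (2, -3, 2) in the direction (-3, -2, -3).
sqrt(22)*(-19 + 30*exp(4))/11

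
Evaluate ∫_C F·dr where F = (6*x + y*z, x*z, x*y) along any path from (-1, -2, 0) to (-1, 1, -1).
1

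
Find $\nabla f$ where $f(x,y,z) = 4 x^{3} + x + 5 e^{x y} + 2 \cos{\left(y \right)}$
(12*x**2 + 5*y*exp(x*y) + 1, 5*x*exp(x*y) - 2*sin(y), 0)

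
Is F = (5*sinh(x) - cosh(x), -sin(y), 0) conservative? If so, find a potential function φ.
Yes, F is conservative. φ = cos(y) - sinh(x) + 5*cosh(x)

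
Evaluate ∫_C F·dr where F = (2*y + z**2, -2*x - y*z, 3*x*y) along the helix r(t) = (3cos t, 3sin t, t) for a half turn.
-63*pi/4 - 3*pi**2 + 12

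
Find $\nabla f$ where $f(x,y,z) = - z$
(0, 0, -1)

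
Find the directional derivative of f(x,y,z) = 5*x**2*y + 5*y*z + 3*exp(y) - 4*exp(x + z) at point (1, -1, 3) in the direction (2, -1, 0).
sqrt(5)*(-8*exp(5) - 40*E - 3)*exp(-1)/5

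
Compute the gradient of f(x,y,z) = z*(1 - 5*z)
(0, 0, 1 - 10*z)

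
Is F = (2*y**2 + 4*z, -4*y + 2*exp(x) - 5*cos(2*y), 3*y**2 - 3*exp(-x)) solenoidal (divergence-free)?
No, ∇·F = 10*sin(2*y) - 4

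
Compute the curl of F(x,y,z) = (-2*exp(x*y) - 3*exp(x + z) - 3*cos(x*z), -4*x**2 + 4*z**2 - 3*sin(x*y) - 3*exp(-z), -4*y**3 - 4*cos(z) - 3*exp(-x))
(-12*y**2 - 8*z - 3*exp(-z), 3*((x*sin(x*z) - exp(x + z))*exp(x) - 1)*exp(-x), 2*x*exp(x*y) - 8*x - 3*y*cos(x*y))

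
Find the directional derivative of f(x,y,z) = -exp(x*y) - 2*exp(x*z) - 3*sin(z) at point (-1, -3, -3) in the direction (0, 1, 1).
3*sqrt(2)*(-cos(3) + exp(3))/2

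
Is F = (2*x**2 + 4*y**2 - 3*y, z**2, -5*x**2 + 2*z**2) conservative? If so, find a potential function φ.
No, ∇×F = (-2*z, 10*x, 3 - 8*y) ≠ 0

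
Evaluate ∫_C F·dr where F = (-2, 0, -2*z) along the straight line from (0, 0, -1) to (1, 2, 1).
-2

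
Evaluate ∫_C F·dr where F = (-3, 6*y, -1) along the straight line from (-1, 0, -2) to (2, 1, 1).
-9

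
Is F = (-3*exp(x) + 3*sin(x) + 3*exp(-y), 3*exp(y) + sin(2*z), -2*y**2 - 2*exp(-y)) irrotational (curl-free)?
No, ∇×F = (-4*y - 2*cos(2*z) + 2*exp(-y), 0, 3*exp(-y))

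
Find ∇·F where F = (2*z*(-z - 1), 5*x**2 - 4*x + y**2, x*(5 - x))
2*y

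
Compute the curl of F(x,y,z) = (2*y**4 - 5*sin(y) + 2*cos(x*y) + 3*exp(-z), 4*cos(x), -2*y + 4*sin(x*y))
(4*x*cos(x*y) - 2, -4*y*cos(x*y) - 3*exp(-z), 2*x*sin(x*y) - 8*y**3 - 4*sin(x) + 5*cos(y))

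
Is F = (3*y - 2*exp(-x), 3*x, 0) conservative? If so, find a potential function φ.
Yes, F is conservative. φ = 3*x*y + 2*exp(-x)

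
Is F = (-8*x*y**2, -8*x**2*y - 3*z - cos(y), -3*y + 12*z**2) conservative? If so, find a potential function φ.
Yes, F is conservative. φ = -4*x**2*y**2 - 3*y*z + 4*z**3 - sin(y)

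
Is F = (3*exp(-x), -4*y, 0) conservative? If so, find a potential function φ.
Yes, F is conservative. φ = -2*y**2 - 3*exp(-x)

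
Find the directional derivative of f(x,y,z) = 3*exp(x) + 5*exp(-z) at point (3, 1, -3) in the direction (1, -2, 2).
-7*exp(3)/3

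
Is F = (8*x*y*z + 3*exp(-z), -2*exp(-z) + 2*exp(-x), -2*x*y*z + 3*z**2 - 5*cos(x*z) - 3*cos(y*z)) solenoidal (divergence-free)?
No, ∇·F = -2*x*y + 5*x*sin(x*z) + 8*y*z + 3*y*sin(y*z) + 6*z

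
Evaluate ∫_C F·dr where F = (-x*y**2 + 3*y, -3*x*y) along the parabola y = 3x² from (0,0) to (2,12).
-2088/5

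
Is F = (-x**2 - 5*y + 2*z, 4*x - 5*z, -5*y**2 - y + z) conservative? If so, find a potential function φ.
No, ∇×F = (4 - 10*y, 2, 9) ≠ 0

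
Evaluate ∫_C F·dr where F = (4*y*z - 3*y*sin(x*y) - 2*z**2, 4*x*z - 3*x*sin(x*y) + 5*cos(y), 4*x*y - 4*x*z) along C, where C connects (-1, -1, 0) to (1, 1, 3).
-6 + 10*sin(1)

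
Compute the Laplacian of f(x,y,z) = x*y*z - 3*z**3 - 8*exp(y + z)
-18*z - 16*exp(y + z)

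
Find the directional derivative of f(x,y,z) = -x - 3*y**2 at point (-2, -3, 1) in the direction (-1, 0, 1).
sqrt(2)/2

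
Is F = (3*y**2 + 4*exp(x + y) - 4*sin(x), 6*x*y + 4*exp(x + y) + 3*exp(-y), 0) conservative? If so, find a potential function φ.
Yes, F is conservative. φ = 3*x*y**2 + 4*exp(x + y) + 4*cos(x) - 3*exp(-y)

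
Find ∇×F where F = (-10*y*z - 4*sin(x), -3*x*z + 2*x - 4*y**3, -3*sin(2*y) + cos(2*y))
(3*x - 2*sin(2*y) - 6*cos(2*y), -10*y, 7*z + 2)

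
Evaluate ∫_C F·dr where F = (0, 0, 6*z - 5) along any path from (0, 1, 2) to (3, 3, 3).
10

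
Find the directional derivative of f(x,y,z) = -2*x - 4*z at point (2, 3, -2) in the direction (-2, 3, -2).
12*sqrt(17)/17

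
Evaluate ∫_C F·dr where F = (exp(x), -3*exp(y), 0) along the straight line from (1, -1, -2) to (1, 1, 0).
-6*sinh(1)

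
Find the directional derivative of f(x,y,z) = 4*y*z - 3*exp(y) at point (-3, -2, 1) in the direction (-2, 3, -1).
sqrt(14)*(-9 + 20*exp(2))*exp(-2)/14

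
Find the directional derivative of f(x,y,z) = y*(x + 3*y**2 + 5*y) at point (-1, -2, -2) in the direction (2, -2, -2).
-17*sqrt(3)/3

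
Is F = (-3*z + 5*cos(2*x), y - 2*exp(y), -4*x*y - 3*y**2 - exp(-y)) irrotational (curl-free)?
No, ∇×F = (-4*x - 6*y + exp(-y), 4*y - 3, 0)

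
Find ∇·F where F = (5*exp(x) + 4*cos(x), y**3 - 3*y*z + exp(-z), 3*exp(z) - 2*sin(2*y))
3*y**2 - 3*z + 5*exp(x) + 3*exp(z) - 4*sin(x)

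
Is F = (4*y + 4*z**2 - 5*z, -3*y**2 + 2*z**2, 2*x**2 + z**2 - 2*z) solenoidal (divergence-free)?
No, ∇·F = -6*y + 2*z - 2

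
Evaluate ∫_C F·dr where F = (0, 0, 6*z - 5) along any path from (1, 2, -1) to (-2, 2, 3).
4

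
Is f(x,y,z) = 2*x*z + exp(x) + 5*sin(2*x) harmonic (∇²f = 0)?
No, ∇²f = exp(x) - 20*sin(2*x)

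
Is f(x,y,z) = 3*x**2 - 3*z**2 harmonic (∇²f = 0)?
Yes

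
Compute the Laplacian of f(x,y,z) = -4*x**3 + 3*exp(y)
-24*x + 3*exp(y)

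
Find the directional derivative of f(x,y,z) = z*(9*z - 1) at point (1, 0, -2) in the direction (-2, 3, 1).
-37*sqrt(14)/14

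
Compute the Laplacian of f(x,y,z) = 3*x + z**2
2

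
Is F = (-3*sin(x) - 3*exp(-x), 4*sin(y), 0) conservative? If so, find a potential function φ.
Yes, F is conservative. φ = 3*cos(x) - 4*cos(y) + 3*exp(-x)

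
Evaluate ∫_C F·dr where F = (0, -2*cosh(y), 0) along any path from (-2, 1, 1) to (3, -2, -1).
2*sinh(1) + 2*sinh(2)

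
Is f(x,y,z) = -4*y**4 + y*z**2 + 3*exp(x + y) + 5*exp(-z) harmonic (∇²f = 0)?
No, ∇²f = -48*y**2 + 2*y + 6*exp(x + y) + 5*exp(-z)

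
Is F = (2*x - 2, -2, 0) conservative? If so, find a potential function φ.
Yes, F is conservative. φ = x**2 - 2*x - 2*y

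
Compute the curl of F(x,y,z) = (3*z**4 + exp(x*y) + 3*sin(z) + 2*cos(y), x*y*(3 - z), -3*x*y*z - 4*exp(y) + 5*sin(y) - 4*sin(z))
(x*y - 3*x*z - 4*exp(y) + 5*cos(y), 3*y*z + 12*z**3 + 3*cos(z), -x*exp(x*y) - y*(z - 3) + 2*sin(y))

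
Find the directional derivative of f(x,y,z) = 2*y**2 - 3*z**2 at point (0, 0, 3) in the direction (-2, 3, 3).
-27*sqrt(22)/11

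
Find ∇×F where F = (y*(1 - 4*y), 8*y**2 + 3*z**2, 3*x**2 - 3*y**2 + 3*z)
(-6*y - 6*z, -6*x, 8*y - 1)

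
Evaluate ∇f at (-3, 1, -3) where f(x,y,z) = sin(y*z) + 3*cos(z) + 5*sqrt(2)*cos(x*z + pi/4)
(15*sqrt(2)*sin(pi/4 + 9), -3*cos(3), 15*sqrt(2)*sin(pi/4 + 9) + cos(3) + 3*sin(3))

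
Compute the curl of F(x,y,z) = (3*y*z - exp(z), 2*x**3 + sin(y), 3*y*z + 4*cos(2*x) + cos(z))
(3*z, 3*y - exp(z) + 8*sin(2*x), 6*x**2 - 3*z)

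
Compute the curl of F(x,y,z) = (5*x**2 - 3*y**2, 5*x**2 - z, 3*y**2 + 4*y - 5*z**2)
(6*y + 5, 0, 10*x + 6*y)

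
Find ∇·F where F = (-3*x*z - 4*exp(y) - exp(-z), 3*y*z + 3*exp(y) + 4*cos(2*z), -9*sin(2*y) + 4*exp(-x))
3*exp(y)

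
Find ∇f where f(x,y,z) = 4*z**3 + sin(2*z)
(0, 0, 12*z**2 + 2*cos(2*z))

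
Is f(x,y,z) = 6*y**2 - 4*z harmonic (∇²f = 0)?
No, ∇²f = 12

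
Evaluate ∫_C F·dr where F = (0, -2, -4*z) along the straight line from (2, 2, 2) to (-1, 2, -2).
0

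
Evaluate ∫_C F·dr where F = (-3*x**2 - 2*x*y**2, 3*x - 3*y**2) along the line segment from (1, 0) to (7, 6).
-1278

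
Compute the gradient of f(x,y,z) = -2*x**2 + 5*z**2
(-4*x, 0, 10*z)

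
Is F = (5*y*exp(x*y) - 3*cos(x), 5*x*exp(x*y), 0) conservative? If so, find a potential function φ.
Yes, F is conservative. φ = 5*exp(x*y) - 3*sin(x)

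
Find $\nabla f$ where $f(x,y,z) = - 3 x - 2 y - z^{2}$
(-3, -2, -2*z)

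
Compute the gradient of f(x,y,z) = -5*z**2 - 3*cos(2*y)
(0, 6*sin(2*y), -10*z)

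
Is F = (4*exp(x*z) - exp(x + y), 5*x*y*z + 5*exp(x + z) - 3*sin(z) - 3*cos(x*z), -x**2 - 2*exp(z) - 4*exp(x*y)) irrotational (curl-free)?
No, ∇×F = (-5*x*y - 4*x*exp(x*y) - 3*x*sin(x*z) - 5*exp(x + z) + 3*cos(z), 4*x*exp(x*z) + 2*x + 4*y*exp(x*y), 5*y*z + 3*z*sin(x*z) + exp(x + y) + 5*exp(x + z))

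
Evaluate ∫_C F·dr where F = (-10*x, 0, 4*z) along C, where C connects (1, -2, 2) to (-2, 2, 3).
-5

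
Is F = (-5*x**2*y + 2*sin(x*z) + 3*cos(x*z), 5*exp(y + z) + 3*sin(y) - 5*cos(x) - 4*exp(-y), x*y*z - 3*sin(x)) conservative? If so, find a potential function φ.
No, ∇×F = (x*z - 5*exp(y + z), -3*x*sin(x*z) + 2*x*cos(x*z) - y*z + 3*cos(x), 5*x**2 + 5*sin(x)) ≠ 0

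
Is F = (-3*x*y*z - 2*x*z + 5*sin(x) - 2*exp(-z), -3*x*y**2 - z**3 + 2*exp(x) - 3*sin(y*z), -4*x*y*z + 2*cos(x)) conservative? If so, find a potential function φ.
No, ∇×F = (-4*x*z + 3*y*cos(y*z) + 3*z**2, -3*x*y - 2*x + 4*y*z + 2*sin(x) + 2*exp(-z), 3*x*z - 3*y**2 + 2*exp(x)) ≠ 0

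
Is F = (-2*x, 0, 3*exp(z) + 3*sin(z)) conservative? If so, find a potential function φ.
Yes, F is conservative. φ = -x**2 + 3*exp(z) - 3*cos(z)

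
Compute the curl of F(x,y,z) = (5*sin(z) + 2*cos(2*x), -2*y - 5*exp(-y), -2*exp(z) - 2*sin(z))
(0, 5*cos(z), 0)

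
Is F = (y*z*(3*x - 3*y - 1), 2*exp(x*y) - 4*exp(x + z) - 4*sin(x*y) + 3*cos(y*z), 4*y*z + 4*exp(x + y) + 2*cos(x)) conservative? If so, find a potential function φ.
No, ∇×F = (3*y*sin(y*z) + 4*z + 4*exp(x + y) + 4*exp(x + z), -y*(-3*x + 3*y + 1) - 4*exp(x + y) + 2*sin(x), -3*x*z + 6*y*z + 2*y*exp(x*y) - 4*y*cos(x*y) + z - 4*exp(x + z)) ≠ 0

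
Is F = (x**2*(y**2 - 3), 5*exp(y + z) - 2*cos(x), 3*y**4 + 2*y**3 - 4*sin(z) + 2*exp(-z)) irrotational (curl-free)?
No, ∇×F = (12*y**3 + 6*y**2 - 5*exp(y + z), 0, -2*x**2*y + 2*sin(x))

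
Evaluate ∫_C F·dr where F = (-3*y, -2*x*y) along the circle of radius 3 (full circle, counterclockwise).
27*pi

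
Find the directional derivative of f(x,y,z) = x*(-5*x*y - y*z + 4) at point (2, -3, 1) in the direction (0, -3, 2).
6*sqrt(13)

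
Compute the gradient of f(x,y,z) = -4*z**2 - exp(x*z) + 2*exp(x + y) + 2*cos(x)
(-z*exp(x*z) + 2*exp(x + y) - 2*sin(x), 2*exp(x + y), -x*exp(x*z) - 8*z)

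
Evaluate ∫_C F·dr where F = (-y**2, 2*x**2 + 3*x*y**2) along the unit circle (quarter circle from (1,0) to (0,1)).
3*pi/16 + 2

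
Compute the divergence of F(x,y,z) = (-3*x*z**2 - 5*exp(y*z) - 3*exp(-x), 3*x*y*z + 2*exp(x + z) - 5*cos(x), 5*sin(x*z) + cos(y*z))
3*x*z + 5*x*cos(x*z) - y*sin(y*z) - 3*z**2 + 3*exp(-x)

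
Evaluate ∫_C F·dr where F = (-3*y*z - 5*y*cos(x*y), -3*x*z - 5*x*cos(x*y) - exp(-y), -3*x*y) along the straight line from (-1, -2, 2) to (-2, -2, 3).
-24 - 5*sin(4) + 5*sin(2)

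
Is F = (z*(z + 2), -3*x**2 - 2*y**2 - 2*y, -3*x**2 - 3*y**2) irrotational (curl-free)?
No, ∇×F = (-6*y, 6*x + 2*z + 2, -6*x)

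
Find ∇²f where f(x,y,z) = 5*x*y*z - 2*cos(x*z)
2*(x**2 + z**2)*cos(x*z)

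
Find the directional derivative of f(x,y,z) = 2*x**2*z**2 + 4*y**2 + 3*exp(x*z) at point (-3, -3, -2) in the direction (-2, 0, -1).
21*sqrt(5)*(8 + exp(6))/5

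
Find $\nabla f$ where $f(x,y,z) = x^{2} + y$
(2*x, 1, 0)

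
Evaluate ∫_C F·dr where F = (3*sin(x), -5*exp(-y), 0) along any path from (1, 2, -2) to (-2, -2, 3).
-3*cos(2) + 3*cos(1) + 10*sinh(2)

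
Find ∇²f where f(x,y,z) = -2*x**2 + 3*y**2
2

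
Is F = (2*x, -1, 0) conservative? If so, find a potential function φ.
Yes, F is conservative. φ = x**2 - y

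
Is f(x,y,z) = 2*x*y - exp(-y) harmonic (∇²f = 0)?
No, ∇²f = -exp(-y)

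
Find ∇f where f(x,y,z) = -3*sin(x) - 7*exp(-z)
(-3*cos(x), 0, 7*exp(-z))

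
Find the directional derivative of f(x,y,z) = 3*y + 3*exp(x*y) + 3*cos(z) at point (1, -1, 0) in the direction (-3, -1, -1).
3*sqrt(11)*(2 - E)*exp(-1)/11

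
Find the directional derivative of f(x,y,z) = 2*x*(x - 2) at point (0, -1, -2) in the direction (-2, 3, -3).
4*sqrt(22)/11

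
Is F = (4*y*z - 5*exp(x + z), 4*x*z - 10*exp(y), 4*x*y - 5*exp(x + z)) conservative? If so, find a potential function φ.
Yes, F is conservative. φ = 4*x*y*z - 10*exp(y) - 5*exp(x + z)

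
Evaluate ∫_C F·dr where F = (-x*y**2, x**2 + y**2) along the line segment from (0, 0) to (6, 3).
-36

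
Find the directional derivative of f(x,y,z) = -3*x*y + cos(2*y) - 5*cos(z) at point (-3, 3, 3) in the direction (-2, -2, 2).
sqrt(3)*(2*sin(6) + 5*sin(3))/3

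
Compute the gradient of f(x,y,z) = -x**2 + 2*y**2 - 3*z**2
(-2*x, 4*y, -6*z)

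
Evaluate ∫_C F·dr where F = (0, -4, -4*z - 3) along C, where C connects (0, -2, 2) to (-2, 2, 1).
-7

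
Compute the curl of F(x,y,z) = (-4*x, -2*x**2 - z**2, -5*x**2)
(2*z, 10*x, -4*x)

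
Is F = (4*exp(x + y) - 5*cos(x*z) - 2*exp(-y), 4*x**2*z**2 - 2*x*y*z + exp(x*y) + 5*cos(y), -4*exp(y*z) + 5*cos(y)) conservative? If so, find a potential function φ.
No, ∇×F = (-8*x**2*z + 2*x*y - 4*z*exp(y*z) - 5*sin(y), 5*x*sin(x*z), 8*x*z**2 - 2*y*z + y*exp(x*y) - 4*exp(x + y) - 2*exp(-y)) ≠ 0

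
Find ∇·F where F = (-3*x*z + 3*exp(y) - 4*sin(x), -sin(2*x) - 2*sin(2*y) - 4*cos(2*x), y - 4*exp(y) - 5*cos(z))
-3*z + 5*sin(z) - 4*cos(x) - 4*cos(2*y)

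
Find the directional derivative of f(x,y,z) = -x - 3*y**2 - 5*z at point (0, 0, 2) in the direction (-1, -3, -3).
16*sqrt(19)/19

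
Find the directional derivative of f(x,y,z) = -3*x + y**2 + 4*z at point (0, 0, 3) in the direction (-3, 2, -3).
-3*sqrt(22)/22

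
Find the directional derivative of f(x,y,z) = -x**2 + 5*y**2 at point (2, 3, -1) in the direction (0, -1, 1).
-15*sqrt(2)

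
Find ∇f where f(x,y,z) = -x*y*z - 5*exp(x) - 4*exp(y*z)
(-y*z - 5*exp(x), z*(-x - 4*exp(y*z)), y*(-x - 4*exp(y*z)))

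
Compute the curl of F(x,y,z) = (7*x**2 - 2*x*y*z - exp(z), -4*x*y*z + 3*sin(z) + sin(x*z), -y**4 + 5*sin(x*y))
(4*x*y + 5*x*cos(x*y) - x*cos(x*z) - 4*y**3 - 3*cos(z), -2*x*y - 5*y*cos(x*y) - exp(z), z*(2*x - 4*y + cos(x*z)))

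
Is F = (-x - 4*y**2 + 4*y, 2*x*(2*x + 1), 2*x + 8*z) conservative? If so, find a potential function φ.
No, ∇×F = (0, -2, 8*x + 8*y - 2) ≠ 0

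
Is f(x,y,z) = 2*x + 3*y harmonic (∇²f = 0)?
Yes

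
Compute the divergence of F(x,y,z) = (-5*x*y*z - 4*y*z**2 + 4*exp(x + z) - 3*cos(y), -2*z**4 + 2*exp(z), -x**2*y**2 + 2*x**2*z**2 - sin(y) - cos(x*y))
4*x**2*z - 5*y*z + 4*exp(x + z)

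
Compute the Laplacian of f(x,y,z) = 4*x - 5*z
0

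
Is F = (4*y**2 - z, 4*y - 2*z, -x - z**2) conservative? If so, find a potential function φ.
No, ∇×F = (2, 0, -8*y) ≠ 0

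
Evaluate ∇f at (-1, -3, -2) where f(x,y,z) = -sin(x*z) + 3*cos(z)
(2*cos(2), 0, cos(2) + 3*sin(2))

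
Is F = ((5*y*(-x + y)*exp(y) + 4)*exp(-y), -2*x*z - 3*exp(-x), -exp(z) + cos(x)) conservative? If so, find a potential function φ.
No, ∇×F = (2*x, sin(x), 5*x - 10*y - 2*z + 4*exp(-y) + 3*exp(-x)) ≠ 0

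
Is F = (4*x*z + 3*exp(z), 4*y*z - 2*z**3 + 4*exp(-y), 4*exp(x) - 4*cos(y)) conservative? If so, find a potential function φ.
No, ∇×F = (-4*y + 6*z**2 + 4*sin(y), 4*x - 4*exp(x) + 3*exp(z), 0) ≠ 0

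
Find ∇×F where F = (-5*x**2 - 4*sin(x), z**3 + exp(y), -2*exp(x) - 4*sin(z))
(-3*z**2, 2*exp(x), 0)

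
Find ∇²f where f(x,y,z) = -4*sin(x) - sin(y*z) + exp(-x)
y**2*sin(y*z) + z**2*sin(y*z) + 4*sin(x) + exp(-x)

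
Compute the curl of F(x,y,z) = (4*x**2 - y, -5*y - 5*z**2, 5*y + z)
(10*z + 5, 0, 1)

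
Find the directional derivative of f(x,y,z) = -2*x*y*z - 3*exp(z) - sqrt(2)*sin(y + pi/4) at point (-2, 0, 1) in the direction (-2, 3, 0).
9*sqrt(13)/13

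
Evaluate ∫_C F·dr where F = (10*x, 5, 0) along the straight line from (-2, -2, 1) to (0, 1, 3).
-5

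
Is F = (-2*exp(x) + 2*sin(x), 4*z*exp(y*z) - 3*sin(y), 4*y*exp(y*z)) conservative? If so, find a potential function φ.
Yes, F is conservative. φ = -2*exp(x) + 4*exp(y*z) - 2*cos(x) + 3*cos(y)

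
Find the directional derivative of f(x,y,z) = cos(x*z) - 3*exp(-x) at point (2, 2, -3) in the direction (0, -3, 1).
sqrt(10)*sin(6)/5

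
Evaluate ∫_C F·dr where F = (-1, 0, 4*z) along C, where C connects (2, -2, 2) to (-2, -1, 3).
14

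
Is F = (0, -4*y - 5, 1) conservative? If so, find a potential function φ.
Yes, F is conservative. φ = -2*y**2 - 5*y + z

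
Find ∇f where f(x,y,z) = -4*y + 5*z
(0, -4, 5)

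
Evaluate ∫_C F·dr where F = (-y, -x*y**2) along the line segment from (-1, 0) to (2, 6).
-99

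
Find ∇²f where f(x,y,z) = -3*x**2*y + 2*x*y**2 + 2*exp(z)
4*x - 6*y + 2*exp(z)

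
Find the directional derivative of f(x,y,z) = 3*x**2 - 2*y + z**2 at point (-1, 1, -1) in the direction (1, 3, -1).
-10*sqrt(11)/11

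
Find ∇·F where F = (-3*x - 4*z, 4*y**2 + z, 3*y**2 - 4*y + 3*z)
8*y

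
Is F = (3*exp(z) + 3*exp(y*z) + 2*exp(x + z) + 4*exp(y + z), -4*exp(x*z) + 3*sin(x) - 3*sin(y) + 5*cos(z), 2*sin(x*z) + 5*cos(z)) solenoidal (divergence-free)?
No, ∇·F = 2*x*cos(x*z) + 2*exp(x + z) - 5*sin(z) - 3*cos(y)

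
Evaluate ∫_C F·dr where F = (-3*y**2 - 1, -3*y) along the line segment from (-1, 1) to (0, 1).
-4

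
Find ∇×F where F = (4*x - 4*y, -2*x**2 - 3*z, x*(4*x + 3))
(3, -8*x - 3, 4 - 4*x)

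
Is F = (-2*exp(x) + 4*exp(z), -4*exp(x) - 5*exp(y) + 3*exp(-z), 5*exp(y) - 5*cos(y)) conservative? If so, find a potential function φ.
No, ∇×F = (5*exp(y) + 5*sin(y) + 3*exp(-z), 4*exp(z), -4*exp(x)) ≠ 0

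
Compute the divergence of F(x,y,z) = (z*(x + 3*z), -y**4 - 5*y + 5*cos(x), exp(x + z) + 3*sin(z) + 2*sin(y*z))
-4*y**3 + 2*y*cos(y*z) + z + exp(x + z) + 3*cos(z) - 5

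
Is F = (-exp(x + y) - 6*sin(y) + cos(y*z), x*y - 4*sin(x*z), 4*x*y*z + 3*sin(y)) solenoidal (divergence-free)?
No, ∇·F = 4*x*y + x - exp(x + y)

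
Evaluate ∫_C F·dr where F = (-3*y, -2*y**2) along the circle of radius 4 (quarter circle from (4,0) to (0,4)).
-128/3 + 12*pi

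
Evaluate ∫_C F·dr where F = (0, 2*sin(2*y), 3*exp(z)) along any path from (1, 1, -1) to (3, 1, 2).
-(3 - 3*exp(3))*exp(-1)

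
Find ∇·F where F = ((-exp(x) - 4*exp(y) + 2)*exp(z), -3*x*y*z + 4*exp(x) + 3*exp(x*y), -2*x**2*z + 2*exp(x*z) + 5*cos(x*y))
-2*x**2 - 3*x*z + 3*x*exp(x*y) + 2*x*exp(x*z) - exp(x + z)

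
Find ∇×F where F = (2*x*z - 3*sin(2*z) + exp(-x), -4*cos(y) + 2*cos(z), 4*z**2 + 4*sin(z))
(2*sin(z), 2*x - 6*cos(2*z), 0)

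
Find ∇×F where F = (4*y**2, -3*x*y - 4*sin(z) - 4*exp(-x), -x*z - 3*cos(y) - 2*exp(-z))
(3*sin(y) + 4*cos(z), z, -11*y + 4*exp(-x))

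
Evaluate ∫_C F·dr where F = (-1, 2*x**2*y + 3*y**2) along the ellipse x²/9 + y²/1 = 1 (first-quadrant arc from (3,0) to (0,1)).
17/2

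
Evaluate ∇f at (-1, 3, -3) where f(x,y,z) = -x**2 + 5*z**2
(2, 0, -30)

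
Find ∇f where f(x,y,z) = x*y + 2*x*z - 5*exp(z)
(y + 2*z, x, 2*x - 5*exp(z))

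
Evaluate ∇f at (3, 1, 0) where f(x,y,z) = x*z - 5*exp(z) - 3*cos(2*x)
(6*sin(6), 0, -2)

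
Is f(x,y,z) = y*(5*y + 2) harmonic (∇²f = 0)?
No, ∇²f = 10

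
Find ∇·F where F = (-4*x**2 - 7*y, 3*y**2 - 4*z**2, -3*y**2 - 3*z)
-8*x + 6*y - 3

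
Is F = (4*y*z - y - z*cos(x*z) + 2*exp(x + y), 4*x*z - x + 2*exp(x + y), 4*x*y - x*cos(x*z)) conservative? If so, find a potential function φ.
Yes, F is conservative. φ = 4*x*y*z - x*y + 2*exp(x + y) - sin(x*z)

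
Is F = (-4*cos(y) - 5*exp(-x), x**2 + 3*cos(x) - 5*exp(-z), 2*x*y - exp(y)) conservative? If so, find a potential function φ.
No, ∇×F = (2*x - exp(y) - 5*exp(-z), -2*y, 2*x - 3*sin(x) - 4*sin(y)) ≠ 0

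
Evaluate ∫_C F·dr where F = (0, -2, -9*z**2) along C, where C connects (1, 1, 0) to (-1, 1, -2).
24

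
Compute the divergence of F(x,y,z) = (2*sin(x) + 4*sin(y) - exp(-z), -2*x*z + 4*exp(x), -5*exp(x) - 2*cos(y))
2*cos(x)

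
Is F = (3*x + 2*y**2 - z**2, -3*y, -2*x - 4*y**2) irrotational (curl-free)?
No, ∇×F = (-8*y, 2 - 2*z, -4*y)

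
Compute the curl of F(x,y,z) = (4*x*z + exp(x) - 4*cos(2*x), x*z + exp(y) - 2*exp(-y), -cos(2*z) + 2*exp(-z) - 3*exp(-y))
(-x + 3*exp(-y), 4*x, z)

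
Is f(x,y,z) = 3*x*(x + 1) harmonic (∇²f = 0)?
No, ∇²f = 6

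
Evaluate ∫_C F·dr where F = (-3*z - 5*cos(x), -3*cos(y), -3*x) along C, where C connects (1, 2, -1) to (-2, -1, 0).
-3 + 8*sin(1) + 8*sin(2)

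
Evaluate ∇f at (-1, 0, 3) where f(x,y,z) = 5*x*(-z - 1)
(-20, 0, 5)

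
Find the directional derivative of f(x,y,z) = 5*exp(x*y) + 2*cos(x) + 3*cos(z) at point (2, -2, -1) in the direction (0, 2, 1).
sqrt(5)*(20 + 3*exp(4)*sin(1))*exp(-4)/5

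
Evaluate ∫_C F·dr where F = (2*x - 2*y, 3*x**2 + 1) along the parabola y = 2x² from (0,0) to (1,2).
14/3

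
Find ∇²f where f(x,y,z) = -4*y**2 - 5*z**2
-18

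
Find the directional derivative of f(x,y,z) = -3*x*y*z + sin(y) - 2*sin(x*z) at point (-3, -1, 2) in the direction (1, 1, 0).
sqrt(2)*(-4*cos(6) + cos(1) + 24)/2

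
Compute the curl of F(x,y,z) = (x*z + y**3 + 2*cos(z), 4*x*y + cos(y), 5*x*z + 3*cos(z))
(0, x - 5*z - 2*sin(z), y*(4 - 3*y))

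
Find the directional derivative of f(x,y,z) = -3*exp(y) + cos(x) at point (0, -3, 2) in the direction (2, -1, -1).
sqrt(6)*exp(-3)/2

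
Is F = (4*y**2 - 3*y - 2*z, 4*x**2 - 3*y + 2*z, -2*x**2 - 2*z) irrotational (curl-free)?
No, ∇×F = (-2, 4*x - 2, 8*x - 8*y + 3)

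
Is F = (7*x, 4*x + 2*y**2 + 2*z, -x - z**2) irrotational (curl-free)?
No, ∇×F = (-2, 1, 4)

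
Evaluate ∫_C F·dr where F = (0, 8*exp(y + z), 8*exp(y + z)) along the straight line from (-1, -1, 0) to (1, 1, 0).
16*sinh(1)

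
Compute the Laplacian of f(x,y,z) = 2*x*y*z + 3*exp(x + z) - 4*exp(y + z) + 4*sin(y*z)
-4*y**2*sin(y*z) - 4*z**2*sin(y*z) + 6*exp(x + z) - 8*exp(y + z)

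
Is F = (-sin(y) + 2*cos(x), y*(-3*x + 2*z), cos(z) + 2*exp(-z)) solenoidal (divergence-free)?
No, ∇·F = -3*x + 2*z - 2*sin(x) - sin(z) - 2*exp(-z)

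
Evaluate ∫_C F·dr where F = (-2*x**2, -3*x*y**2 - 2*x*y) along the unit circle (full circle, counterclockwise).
-3*pi/4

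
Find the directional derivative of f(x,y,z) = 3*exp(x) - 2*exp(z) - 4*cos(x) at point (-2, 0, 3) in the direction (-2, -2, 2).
sqrt(3)*(-2*exp(5) - 3 + 4*exp(2)*sin(2))*exp(-2)/3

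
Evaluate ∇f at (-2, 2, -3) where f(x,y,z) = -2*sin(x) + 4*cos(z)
(-2*cos(2), 0, 4*sin(3))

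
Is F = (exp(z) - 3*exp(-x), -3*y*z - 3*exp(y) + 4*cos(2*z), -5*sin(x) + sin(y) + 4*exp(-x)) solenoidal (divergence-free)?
No, ∇·F = -3*z - 3*exp(y) + 3*exp(-x)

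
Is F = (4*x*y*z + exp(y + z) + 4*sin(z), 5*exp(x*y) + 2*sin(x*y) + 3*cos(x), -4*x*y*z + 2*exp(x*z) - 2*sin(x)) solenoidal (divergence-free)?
No, ∇·F = -4*x*y + 5*x*exp(x*y) + 2*x*exp(x*z) + 2*x*cos(x*y) + 4*y*z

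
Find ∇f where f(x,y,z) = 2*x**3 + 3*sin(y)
(6*x**2, 3*cos(y), 0)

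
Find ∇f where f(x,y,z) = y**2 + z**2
(0, 2*y, 2*z)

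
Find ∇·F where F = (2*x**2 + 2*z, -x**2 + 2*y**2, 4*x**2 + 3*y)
4*x + 4*y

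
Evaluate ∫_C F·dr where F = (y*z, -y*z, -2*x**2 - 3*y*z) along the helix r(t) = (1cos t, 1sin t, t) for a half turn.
pi*(-15 - pi)/4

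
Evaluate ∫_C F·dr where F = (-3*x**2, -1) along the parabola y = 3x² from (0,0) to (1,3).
-4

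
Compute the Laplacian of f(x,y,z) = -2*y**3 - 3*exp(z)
-12*y - 3*exp(z)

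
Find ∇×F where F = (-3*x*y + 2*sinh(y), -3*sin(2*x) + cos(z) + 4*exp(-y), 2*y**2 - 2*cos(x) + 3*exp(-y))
(4*y + sin(z) - 3*exp(-y), -2*sin(x), 3*x - 6*cos(2*x) - 2*cosh(y))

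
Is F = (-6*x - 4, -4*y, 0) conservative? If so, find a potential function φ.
Yes, F is conservative. φ = -3*x**2 - 4*x - 2*y**2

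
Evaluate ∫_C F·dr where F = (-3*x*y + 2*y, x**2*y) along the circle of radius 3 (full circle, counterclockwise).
-18*pi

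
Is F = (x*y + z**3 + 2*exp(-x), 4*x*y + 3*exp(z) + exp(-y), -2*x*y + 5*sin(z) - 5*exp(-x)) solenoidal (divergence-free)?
No, ∇·F = 4*x + y + 5*cos(z) - exp(-y) - 2*exp(-x)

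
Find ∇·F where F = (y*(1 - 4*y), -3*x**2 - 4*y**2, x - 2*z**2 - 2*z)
-8*y - 4*z - 2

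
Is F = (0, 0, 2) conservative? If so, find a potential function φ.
Yes, F is conservative. φ = 2*z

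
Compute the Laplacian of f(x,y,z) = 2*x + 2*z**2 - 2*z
4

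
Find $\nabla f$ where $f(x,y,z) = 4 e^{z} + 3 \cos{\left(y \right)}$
(0, -3*sin(y), 4*exp(z))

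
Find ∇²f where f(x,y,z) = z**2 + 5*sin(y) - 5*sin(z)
-5*sin(y) + 5*sin(z) + 2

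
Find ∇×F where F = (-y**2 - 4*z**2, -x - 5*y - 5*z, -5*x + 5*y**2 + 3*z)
(10*y + 5, 5 - 8*z, 2*y - 1)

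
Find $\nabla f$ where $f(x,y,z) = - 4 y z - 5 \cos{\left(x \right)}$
(5*sin(x), -4*z, -4*y)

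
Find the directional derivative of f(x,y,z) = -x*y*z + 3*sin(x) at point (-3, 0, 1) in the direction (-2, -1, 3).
-3*sqrt(14)*(2*cos(3) + 1)/14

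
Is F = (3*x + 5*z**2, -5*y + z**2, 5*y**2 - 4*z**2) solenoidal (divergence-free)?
No, ∇·F = -8*z - 2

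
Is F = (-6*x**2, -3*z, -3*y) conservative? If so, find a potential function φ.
Yes, F is conservative. φ = -2*x**3 - 3*y*z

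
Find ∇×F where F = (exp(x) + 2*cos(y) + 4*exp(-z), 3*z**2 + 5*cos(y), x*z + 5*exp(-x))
(-6*z, -z - 4*exp(-z) + 5*exp(-x), 2*sin(y))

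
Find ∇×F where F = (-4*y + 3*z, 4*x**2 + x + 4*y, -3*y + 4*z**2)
(-3, 3, 8*x + 5)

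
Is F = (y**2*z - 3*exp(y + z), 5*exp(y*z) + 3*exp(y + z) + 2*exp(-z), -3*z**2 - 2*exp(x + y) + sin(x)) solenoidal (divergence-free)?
No, ∇·F = 5*z*exp(y*z) - 6*z + 3*exp(y + z)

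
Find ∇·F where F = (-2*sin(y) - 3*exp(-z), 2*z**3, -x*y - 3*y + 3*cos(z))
-3*sin(z)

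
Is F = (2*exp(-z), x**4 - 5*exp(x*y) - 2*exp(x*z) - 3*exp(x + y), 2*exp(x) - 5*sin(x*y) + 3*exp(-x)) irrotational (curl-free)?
No, ∇×F = (x*(2*exp(x*z) - 5*cos(x*y)), 5*y*cos(x*y) - 2*exp(x) - 2*exp(-z) + 3*exp(-x), 4*x**3 - 5*y*exp(x*y) - 2*z*exp(x*z) - 3*exp(x + y))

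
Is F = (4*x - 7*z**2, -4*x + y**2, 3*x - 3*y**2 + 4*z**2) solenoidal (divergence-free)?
No, ∇·F = 2*y + 8*z + 4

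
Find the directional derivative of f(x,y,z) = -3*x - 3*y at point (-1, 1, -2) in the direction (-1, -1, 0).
3*sqrt(2)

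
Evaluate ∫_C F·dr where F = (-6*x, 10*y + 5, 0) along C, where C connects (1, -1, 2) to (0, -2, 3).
13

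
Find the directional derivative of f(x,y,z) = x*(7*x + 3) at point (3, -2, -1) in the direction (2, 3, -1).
45*sqrt(14)/7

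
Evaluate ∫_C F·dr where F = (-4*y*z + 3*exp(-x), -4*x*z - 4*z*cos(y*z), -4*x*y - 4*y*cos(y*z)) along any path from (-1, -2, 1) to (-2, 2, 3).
-3*exp(2) - 4*sin(2) - 4*sin(6) + 3*E + 56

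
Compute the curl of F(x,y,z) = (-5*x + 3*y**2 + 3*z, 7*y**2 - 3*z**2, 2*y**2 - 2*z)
(4*y + 6*z, 3, -6*y)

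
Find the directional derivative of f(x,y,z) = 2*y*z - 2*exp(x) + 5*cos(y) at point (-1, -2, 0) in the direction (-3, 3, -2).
sqrt(22)*(6 + E*(8 + 15*sin(2)))*exp(-1)/22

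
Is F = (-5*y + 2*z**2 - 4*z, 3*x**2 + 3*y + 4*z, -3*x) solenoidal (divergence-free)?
No, ∇·F = 3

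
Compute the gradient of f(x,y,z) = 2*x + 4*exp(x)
(4*exp(x) + 2, 0, 0)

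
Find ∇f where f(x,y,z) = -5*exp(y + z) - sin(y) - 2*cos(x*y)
(2*y*sin(x*y), 2*x*sin(x*y) - 5*exp(y + z) - cos(y), -5*exp(y + z))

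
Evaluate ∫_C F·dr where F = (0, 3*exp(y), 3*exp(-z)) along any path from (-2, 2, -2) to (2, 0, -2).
3 - 3*exp(2)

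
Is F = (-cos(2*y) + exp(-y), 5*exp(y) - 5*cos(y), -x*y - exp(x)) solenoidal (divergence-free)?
No, ∇·F = 5*exp(y) + 5*sin(y)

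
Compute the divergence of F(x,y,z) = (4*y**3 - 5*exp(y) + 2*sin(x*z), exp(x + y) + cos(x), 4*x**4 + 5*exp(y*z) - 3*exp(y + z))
5*y*exp(y*z) + 2*z*cos(x*z) + exp(x + y) - 3*exp(y + z)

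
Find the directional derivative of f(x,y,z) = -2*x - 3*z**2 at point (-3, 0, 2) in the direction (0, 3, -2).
24*sqrt(13)/13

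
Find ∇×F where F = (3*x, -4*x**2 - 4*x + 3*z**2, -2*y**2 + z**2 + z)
(-4*y - 6*z, 0, -8*x - 4)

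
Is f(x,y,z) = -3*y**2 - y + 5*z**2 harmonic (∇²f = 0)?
No, ∇²f = 4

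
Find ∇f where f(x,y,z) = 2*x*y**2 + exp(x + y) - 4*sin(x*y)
(2*y**2 - 4*y*cos(x*y) + exp(x + y), 4*x*y - 4*x*cos(x*y) + exp(x + y), 0)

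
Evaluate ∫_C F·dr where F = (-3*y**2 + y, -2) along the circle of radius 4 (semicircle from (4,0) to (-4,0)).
256 - 8*pi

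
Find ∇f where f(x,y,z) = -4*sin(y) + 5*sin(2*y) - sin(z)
(0, -4*cos(y) + 10*cos(2*y), -cos(z))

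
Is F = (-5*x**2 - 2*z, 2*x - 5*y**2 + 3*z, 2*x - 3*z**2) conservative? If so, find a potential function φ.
No, ∇×F = (-3, -4, 2) ≠ 0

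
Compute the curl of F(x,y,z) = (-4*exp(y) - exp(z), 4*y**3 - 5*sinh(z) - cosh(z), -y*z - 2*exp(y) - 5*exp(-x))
(-z - 2*exp(y) + sinh(z) + 5*cosh(z), -exp(z) - 5*exp(-x), 4*exp(y))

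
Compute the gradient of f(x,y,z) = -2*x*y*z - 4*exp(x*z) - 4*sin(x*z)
(-2*z*(y + 2*exp(x*z) + 2*cos(x*z)), -2*x*z, -2*x*(y + 2*exp(x*z) + 2*cos(x*z)))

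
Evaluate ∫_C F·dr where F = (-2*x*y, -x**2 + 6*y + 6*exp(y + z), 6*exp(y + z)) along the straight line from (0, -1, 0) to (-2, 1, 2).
-4 - 6*exp(-1) + 6*exp(3)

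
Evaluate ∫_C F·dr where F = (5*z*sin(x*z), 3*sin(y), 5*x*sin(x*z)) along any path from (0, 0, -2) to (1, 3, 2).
-5*cos(2) - 3*cos(3) + 8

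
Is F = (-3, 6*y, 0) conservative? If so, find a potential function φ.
Yes, F is conservative. φ = -3*x + 3*y**2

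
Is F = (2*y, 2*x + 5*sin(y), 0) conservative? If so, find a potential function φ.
Yes, F is conservative. φ = 2*x*y - 5*cos(y)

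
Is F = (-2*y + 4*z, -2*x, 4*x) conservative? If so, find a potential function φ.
Yes, F is conservative. φ = 2*x*(-y + 2*z)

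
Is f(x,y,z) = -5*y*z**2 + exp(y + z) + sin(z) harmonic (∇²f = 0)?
No, ∇²f = -10*y + 2*exp(y + z) - sin(z)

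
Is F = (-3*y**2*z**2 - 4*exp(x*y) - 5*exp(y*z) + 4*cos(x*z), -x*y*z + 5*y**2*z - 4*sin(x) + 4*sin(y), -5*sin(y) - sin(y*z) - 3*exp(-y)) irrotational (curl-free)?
No, ∇×F = (x*y - 5*y**2 - z*cos(y*z) - 5*cos(y) + 3*exp(-y), -4*x*sin(x*z) - 6*y**2*z - 5*y*exp(y*z), 4*x*exp(x*y) + 6*y*z**2 - y*z + 5*z*exp(y*z) - 4*cos(x))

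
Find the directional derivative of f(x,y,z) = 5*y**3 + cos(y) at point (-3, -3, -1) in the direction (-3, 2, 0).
2*sqrt(13)*(sin(3) + 135)/13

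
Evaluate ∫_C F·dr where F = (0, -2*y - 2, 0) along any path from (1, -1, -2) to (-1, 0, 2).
-1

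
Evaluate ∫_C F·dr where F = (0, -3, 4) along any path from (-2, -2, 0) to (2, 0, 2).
2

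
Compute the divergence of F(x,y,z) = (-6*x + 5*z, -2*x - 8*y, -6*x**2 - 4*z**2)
-8*z - 14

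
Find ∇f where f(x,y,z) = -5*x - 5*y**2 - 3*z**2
(-5, -10*y, -6*z)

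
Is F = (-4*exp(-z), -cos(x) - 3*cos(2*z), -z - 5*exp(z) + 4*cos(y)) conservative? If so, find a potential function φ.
No, ∇×F = (-4*sin(y) - 6*sin(2*z), 4*exp(-z), sin(x)) ≠ 0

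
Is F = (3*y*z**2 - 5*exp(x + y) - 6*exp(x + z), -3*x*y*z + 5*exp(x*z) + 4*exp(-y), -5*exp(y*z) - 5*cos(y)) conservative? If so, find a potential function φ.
No, ∇×F = (3*x*y - 5*x*exp(x*z) - 5*z*exp(y*z) + 5*sin(y), 6*y*z - 6*exp(x + z), -3*y*z - 3*z**2 + 5*z*exp(x*z) + 5*exp(x + y)) ≠ 0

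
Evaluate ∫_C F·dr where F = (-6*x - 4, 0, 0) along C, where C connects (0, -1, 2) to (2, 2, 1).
-20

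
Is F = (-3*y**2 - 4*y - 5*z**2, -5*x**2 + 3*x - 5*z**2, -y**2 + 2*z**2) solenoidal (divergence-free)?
No, ∇·F = 4*z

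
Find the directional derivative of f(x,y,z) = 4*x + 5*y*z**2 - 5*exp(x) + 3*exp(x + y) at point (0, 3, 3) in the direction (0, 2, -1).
6*sqrt(5)*exp(3)/5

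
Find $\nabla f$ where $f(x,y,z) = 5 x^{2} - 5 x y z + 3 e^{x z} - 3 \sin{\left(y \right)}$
(10*x - 5*y*z + 3*z*exp(x*z), -5*x*z - 3*cos(y), x*(-5*y + 3*exp(x*z)))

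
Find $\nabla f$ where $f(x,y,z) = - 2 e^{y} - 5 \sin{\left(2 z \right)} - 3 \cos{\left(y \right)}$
(0, -2*exp(y) + 3*sin(y), -10*cos(2*z))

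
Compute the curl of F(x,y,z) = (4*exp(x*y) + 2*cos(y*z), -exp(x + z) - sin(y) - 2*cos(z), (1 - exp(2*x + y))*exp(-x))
(-exp(x + y) + exp(x + z) - 2*sin(z), -2*y*sin(y*z) + exp(x + y) + exp(-x), -4*x*exp(x*y) + 2*z*sin(y*z) - exp(x + z))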